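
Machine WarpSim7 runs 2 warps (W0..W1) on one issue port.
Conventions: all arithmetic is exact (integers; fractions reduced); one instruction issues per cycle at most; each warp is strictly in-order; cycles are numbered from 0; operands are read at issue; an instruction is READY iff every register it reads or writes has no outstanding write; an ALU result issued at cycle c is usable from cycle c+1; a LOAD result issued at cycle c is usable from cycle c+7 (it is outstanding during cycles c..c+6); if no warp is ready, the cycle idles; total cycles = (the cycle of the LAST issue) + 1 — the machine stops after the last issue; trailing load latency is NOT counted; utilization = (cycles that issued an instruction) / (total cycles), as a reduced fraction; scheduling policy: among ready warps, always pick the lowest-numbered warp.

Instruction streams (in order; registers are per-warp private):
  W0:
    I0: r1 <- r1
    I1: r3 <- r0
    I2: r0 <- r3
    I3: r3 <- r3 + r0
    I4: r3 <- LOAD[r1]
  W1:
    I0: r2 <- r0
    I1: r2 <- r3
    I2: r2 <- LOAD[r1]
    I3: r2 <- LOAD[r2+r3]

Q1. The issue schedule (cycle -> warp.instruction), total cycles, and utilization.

cycle 0: W0.I0
cycle 1: W0.I1
cycle 2: W0.I2
cycle 3: W0.I3
cycle 4: W0.I4
cycle 5: W1.I0
cycle 6: W1.I1
cycle 7: W1.I2
cycle 8: idle
cycle 9: idle
cycle 10: idle
cycle 11: idle
cycle 12: idle
cycle 13: idle
cycle 14: W1.I3

Answer: 15 cycles, utilization 3/5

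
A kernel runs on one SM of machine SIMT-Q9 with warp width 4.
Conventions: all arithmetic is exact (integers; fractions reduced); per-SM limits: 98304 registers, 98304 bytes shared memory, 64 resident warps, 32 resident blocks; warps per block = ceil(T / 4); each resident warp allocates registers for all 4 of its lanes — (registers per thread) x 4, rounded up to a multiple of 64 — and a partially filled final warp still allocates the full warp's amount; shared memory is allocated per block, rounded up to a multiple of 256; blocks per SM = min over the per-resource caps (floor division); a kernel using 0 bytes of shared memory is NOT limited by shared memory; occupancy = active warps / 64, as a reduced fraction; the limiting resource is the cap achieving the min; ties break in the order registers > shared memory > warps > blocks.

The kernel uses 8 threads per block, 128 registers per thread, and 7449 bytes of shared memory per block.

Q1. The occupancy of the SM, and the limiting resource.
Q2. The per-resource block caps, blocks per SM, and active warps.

Answer: occupancy 3/8, limited by shared memory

registers: 96 blocks
shared memory: 12 blocks
warps: 32 blocks
blocks: 32 blocks

Answer: 12 blocks, 24 active warps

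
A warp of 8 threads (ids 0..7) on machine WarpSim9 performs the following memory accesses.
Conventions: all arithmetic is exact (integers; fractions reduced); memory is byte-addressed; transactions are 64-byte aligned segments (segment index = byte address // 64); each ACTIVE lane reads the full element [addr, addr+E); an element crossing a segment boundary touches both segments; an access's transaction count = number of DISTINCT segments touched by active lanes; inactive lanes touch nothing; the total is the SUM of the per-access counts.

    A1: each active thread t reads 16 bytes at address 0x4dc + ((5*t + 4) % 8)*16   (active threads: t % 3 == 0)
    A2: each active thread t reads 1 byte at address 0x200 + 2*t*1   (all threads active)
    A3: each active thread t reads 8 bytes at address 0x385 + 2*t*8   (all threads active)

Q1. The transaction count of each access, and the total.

A1: 2 transactions
A2: 1 transaction
A3: 2 transactions

Answer: 2,1,2; total 5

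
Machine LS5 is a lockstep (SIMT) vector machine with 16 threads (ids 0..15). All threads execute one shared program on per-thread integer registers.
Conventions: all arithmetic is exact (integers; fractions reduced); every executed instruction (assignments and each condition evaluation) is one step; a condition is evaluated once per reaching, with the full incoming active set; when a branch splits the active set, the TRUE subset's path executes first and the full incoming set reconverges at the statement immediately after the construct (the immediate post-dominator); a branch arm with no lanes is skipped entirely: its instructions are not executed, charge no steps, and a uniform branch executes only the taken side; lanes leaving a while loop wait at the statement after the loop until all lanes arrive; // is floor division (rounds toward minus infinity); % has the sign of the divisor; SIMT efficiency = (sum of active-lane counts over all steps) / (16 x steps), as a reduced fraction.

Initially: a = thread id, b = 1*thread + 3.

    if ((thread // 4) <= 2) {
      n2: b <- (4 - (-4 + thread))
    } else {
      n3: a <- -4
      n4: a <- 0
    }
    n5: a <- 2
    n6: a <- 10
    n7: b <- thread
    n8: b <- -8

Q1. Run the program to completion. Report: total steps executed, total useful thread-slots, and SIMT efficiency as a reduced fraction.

Answer: 8 steps, 100 useful, 25/32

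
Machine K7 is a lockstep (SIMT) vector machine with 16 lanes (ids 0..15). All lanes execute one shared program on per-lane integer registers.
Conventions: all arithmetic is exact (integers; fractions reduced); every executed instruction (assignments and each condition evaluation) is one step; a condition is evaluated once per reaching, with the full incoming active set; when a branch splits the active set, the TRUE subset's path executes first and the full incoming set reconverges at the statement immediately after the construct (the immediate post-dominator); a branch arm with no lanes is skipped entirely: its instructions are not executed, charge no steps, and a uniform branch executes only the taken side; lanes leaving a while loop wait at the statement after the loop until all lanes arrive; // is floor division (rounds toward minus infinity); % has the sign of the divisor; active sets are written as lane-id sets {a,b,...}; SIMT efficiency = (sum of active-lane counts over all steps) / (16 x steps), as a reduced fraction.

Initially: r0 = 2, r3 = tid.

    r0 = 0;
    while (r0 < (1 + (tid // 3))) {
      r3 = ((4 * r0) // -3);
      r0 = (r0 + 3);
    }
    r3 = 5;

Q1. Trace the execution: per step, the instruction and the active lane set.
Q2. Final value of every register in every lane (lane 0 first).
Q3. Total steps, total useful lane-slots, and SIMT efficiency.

step 0: r0 <- 0                      {0,1,2,3,4,5,6,7,8,9,10,11,12,13,14,15}
step 1: eval (r0 < (1 + (tid // 3))) {0,1,2,3,4,5,6,7,8,9,10,11,12,13,14,15}
step 2: r3 <- ((4 * r0) // -3)       {0,1,2,3,4,5,6,7,8,9,10,11,12,13,14,15}
step 3: r0 <- (r0 + 3)               {0,1,2,3,4,5,6,7,8,9,10,11,12,13,14,15}
step 4: eval (r0 < (1 + (tid // 3))) {0,1,2,3,4,5,6,7,8,9,10,11,12,13,14,15}
step 5: r3 <- ((4 * r0) // -3)       {9,10,11,12,13,14,15}
step 6: r0 <- (r0 + 3)               {9,10,11,12,13,14,15}
step 7: eval (r0 < (1 + (tid // 3))) {9,10,11,12,13,14,15}
step 8: r3 <- 5                      {0,1,2,3,4,5,6,7,8,9,10,11,12,13,14,15}

Answer: 9 steps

r0: 3,3,3,3,3,3,3,3,3,6,6,6,6,6,6,6
r3: 5,5,5,5,5,5,5,5,5,5,5,5,5,5,5,5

steps = 9; useful = 117; efficiency = 117/144 = 13/16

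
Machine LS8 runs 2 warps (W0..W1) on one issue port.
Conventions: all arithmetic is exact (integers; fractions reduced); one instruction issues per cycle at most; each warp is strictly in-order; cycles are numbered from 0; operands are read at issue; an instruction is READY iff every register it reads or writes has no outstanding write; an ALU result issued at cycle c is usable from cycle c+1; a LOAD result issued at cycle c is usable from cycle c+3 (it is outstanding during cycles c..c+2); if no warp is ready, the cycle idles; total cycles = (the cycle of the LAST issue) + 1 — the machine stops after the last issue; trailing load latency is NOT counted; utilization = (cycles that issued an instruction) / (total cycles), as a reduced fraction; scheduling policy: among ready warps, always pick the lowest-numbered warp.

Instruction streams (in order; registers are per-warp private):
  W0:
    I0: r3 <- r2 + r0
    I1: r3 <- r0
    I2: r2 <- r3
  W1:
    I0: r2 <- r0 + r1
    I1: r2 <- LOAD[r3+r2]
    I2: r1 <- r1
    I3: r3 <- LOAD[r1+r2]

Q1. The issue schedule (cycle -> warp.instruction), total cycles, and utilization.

cycle 0: W0.I0
cycle 1: W0.I1
cycle 2: W0.I2
cycle 3: W1.I0
cycle 4: W1.I1
cycle 5: W1.I2
cycle 6: idle
cycle 7: W1.I3

Answer: 8 cycles, utilization 7/8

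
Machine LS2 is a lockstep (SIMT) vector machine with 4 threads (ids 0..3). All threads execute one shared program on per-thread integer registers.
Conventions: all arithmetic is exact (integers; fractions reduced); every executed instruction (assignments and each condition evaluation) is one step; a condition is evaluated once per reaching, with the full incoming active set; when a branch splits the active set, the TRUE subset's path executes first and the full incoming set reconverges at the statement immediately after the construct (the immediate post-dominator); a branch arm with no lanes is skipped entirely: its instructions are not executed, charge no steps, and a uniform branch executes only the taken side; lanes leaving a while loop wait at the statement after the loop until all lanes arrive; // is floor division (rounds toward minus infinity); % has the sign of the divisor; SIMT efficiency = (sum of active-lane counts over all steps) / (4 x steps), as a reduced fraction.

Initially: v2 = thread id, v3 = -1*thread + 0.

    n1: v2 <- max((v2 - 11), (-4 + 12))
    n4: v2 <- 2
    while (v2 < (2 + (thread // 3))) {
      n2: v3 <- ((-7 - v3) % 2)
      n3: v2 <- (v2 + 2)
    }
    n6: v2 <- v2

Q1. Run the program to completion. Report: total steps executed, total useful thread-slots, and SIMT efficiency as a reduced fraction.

Answer: 7 steps, 19 useful, 19/28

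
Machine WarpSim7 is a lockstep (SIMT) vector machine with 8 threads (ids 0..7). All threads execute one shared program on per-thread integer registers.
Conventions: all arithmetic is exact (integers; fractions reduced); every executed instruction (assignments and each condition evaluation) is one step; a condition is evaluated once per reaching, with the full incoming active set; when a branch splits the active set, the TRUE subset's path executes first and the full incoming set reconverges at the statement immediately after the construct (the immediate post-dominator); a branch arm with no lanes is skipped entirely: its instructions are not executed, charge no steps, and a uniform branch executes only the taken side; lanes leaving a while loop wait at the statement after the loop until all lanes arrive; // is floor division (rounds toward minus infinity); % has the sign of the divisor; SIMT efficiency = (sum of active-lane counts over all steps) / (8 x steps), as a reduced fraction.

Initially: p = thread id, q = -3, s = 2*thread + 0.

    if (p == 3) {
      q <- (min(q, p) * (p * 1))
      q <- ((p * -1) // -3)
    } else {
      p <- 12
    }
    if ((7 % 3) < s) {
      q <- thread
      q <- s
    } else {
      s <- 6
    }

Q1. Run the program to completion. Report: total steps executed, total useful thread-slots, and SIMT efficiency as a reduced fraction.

Answer: 8 steps, 40 useful, 5/8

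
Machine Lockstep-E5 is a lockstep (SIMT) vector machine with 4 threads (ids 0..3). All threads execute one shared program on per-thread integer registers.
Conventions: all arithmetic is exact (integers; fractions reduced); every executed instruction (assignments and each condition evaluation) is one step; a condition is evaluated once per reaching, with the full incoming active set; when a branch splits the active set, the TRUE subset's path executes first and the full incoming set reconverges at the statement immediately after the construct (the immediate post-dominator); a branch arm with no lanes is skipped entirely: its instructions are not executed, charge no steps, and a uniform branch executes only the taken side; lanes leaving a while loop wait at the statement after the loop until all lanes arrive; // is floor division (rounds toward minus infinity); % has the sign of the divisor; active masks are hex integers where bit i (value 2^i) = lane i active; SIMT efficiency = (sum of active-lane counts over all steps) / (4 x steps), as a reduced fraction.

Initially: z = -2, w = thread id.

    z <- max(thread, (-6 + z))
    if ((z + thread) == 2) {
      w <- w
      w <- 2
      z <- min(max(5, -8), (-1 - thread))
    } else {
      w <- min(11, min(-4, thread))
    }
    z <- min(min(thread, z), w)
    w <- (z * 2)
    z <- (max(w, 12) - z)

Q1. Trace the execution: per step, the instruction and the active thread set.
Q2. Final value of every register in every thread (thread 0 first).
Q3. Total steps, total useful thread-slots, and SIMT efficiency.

step 0: z <- max(thread, (-6 + z))   0xf
step 1: eval ((z + thread) == 2)     0xf
step 2: w <- w                       0x2
step 3: w <- 2                       0x2
step 4: z <- min(max(5, -8), (-1 - thread)) 0x2
step 5: w <- min(11, min(-4, thread)) 0xd
step 6: z <- min(min(thread, z), w)  0xf
step 7: w <- (z * 2)                 0xf
step 8: z <- (max(w, 12) - z)        0xf

Answer: 9 steps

z: 16,14,16,16
w: -8,-4,-8,-8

steps = 9; useful = 26; efficiency = 26/36 = 13/18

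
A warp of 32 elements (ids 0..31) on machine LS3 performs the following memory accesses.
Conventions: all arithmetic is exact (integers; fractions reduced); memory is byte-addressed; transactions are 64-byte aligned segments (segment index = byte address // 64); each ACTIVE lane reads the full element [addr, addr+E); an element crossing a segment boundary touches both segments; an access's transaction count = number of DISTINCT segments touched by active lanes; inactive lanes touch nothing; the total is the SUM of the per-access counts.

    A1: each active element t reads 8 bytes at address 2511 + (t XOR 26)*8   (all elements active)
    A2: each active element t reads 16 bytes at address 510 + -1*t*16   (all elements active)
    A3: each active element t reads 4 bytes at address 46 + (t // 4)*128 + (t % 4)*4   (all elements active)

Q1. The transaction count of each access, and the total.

A1: 5 transactions
A2: 9 transactions
A3: 8 transactions

Answer: 5,9,8; total 22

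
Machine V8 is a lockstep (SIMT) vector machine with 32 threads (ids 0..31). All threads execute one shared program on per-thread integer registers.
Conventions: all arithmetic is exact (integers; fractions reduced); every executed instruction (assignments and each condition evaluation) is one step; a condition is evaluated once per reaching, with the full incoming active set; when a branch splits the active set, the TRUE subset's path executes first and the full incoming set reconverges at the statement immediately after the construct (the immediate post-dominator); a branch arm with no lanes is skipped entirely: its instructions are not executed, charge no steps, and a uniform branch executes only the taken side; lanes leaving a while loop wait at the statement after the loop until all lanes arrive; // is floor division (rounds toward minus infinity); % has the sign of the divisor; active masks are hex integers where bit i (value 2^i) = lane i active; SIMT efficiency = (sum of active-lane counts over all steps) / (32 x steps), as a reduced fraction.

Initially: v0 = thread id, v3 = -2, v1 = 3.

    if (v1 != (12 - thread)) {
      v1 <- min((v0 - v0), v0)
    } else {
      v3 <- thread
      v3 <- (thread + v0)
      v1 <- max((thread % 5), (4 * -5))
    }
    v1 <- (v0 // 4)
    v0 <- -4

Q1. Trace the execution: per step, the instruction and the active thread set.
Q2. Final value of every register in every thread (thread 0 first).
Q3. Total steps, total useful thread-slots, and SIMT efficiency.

step 0: eval (v1 != (12 - thread))   0xffffffff
step 1: v1 <- min((v0 - v0), v0)     0xfffffdff
step 2: v3 <- thread                 0x00000200
step 3: v3 <- (thread + v0)          0x00000200
step 4: v1 <- max((thread % 5), (4 * -5)) 0x00000200
step 5: v1 <- (v0 // 4)              0xffffffff
step 6: v0 <- -4                     0xffffffff

Answer: 7 steps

v0: -4,-4,-4,-4,-4,-4,-4,-4,-4,-4,-4,-4,-4,-4,-4,-4,-4,-4,-4,-4,-4,-4,-4,-4,-4,-4,-4,-4,-4,-4,-4,-4
v3: -2,-2,-2,-2,-2,-2,-2,-2,-2,18,-2,-2,-2,-2,-2,-2,-2,-2,-2,-2,-2,-2,-2,-2,-2,-2,-2,-2,-2,-2,-2,-2
v1: 0,0,0,0,1,1,1,1,2,2,2,2,3,3,3,3,4,4,4,4,5,5,5,5,6,6,6,6,7,7,7,7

steps = 7; useful = 130; efficiency = 130/224 = 65/112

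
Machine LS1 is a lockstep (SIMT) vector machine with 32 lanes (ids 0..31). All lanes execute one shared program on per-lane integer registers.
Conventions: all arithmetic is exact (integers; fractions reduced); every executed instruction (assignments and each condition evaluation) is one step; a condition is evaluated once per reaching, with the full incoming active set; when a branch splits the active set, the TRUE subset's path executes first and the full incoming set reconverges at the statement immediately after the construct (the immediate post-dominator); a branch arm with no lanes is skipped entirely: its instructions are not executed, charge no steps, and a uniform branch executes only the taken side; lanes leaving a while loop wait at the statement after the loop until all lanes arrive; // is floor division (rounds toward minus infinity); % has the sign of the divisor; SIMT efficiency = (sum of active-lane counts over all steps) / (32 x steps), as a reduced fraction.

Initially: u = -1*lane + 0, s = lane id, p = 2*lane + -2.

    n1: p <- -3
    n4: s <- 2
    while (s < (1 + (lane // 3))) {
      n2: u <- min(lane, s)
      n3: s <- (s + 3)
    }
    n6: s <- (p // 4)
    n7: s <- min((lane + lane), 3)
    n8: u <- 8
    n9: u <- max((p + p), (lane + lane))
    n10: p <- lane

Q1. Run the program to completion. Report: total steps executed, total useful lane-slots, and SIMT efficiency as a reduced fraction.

Answer: 17 steps, 409 useful, 409/544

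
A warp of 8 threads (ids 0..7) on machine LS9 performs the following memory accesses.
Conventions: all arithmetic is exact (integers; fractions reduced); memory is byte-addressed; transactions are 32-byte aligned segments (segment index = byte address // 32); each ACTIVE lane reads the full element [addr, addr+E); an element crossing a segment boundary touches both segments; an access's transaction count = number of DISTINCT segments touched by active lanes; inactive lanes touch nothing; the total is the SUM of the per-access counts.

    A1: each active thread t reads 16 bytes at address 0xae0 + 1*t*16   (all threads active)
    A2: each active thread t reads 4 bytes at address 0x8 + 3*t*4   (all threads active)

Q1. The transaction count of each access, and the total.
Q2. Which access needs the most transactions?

A1: 4 transactions
A2: 3 transactions

Answer: 4,3; total 7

Answer: A1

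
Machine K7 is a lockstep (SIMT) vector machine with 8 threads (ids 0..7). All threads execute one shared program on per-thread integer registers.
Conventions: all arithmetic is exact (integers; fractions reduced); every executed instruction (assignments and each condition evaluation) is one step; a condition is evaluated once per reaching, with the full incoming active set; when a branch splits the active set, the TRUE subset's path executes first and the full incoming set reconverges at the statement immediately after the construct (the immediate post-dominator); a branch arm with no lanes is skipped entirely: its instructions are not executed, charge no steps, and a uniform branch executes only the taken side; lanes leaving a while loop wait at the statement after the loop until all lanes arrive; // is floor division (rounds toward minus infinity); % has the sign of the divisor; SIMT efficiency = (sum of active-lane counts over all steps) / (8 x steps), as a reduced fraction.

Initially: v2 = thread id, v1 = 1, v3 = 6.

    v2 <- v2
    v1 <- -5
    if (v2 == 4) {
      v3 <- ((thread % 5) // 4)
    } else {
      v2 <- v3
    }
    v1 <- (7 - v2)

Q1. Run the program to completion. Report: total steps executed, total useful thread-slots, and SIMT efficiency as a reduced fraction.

Answer: 6 steps, 40 useful, 5/6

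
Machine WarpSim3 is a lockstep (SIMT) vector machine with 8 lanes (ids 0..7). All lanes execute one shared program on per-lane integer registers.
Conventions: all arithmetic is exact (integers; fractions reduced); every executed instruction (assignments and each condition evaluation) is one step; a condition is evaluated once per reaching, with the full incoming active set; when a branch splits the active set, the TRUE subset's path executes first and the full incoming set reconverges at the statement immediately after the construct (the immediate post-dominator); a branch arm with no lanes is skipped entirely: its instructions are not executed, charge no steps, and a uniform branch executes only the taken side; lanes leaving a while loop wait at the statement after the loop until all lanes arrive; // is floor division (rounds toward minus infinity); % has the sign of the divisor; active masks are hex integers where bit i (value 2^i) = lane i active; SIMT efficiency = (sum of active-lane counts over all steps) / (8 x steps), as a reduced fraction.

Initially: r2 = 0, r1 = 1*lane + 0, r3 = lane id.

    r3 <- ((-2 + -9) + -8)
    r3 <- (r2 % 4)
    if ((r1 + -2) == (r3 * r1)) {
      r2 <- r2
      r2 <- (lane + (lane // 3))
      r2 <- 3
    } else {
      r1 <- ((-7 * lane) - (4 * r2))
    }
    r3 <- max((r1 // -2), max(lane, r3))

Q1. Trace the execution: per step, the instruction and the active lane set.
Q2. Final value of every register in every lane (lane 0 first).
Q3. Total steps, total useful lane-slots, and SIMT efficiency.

step 0: r3 <- ((-2 + -9) + -8)       0xff
step 1: r3 <- (r2 % 4)               0xff
step 2: eval ((r1 + -2) == (r3 * r1)) 0xff
step 3: r2 <- r2                     0x04
step 4: r2 <- (lane + (lane // 3))   0x04
step 5: r2 <- 3                      0x04
step 6: r1 <- ((-7 * lane) - (4 * r2)) 0xfb
step 7: r3 <- max((r1 // -2), max(lane, r3)) 0xff

Answer: 8 steps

r2: 0,0,3,0,0,0,0,0
r1: 0,-7,2,-21,-28,-35,-42,-49
r3: 0,3,2,10,14,17,21,24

steps = 8; useful = 42; efficiency = 42/64 = 21/32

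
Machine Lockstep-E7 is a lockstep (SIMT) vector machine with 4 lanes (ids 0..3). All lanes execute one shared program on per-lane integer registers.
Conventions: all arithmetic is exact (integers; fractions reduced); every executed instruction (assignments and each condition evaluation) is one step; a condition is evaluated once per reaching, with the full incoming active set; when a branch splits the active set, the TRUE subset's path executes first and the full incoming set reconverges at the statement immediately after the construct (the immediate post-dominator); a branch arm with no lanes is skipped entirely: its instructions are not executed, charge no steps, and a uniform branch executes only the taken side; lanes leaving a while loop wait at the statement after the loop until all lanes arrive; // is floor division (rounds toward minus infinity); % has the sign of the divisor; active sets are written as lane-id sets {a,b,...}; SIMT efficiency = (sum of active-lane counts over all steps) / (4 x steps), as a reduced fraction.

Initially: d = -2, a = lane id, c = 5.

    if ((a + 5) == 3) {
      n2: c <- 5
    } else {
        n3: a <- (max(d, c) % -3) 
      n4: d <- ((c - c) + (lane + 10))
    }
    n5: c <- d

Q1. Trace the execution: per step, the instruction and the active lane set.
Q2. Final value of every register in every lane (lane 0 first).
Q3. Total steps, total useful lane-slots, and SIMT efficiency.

step 0: eval ((a + 5) == 3)          {0,1,2,3}
step 1: a <- (max(d, c) % -3)        {0,1,2,3}
step 2: d <- ((c - c) + (lane + 10)) {0,1,2,3}
step 3: c <- d                       {0,1,2,3}

Answer: 4 steps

d: 10,11,12,13
a: -1,-1,-1,-1
c: 10,11,12,13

steps = 4; useful = 16; efficiency = 16/16 = 1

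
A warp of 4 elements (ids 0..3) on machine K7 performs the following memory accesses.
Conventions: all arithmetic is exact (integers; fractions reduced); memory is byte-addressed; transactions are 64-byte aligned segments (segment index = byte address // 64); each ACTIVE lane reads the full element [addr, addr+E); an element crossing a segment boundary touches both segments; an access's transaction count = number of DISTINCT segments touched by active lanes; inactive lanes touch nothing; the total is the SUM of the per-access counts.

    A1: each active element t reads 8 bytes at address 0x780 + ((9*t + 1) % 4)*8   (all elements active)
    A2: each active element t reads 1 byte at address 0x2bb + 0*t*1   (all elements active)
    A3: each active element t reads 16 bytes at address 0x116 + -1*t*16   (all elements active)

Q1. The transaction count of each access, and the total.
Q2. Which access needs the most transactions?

A1: 1 transaction
A2: 1 transaction
A3: 2 transactions

Answer: 1,1,2; total 4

Answer: A3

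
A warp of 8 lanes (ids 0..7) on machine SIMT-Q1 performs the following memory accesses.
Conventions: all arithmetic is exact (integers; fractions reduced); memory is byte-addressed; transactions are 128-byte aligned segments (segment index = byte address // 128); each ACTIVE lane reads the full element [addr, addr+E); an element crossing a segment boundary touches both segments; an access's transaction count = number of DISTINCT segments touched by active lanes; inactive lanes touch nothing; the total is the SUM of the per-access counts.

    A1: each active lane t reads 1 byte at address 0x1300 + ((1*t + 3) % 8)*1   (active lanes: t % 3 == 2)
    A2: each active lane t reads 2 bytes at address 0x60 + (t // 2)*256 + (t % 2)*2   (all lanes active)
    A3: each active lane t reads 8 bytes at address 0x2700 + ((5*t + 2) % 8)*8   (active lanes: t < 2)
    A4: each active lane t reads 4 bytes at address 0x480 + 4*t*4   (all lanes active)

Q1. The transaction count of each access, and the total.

A1: 1 transaction
A2: 4 transactions
A3: 1 transaction
A4: 1 transaction

Answer: 1,4,1,1; total 7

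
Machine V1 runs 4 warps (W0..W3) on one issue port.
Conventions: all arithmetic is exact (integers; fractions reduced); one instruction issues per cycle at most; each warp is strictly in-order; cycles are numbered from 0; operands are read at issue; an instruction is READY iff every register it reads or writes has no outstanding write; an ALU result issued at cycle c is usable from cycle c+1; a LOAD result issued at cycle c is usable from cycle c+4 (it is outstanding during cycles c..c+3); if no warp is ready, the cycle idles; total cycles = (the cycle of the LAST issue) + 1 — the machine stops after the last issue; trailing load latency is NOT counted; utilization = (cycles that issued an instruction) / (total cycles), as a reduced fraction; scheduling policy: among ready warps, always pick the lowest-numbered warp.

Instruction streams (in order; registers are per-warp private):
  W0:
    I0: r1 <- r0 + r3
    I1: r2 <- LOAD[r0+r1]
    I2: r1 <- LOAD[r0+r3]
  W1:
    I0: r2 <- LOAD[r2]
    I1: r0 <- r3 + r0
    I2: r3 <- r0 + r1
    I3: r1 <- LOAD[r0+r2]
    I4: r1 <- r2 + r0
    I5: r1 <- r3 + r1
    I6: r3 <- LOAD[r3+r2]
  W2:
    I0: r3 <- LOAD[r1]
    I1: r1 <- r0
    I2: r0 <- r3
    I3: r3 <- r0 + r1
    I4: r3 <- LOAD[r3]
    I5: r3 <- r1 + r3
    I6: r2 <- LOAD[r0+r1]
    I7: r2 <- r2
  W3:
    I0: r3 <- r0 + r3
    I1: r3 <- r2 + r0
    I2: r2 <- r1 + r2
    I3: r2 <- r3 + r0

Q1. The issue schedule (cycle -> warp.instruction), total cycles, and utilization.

cycle 0: W0.I0
cycle 1: W0.I1
cycle 2: W0.I2
cycle 3: W1.I0
cycle 4: W1.I1
cycle 5: W1.I2
cycle 6: W2.I0
cycle 7: W1.I3
cycle 8: W2.I1
cycle 9: W3.I0
cycle 10: W2.I2
cycle 11: W1.I4
cycle 12: W1.I5
cycle 13: W1.I6
cycle 14: W2.I3
cycle 15: W2.I4
cycle 16: W3.I1
cycle 17: W3.I2
cycle 18: W3.I3
cycle 19: W2.I5
cycle 20: W2.I6
cycle 21: idle
cycle 22: idle
cycle 23: idle
cycle 24: W2.I7

Answer: 25 cycles, utilization 22/25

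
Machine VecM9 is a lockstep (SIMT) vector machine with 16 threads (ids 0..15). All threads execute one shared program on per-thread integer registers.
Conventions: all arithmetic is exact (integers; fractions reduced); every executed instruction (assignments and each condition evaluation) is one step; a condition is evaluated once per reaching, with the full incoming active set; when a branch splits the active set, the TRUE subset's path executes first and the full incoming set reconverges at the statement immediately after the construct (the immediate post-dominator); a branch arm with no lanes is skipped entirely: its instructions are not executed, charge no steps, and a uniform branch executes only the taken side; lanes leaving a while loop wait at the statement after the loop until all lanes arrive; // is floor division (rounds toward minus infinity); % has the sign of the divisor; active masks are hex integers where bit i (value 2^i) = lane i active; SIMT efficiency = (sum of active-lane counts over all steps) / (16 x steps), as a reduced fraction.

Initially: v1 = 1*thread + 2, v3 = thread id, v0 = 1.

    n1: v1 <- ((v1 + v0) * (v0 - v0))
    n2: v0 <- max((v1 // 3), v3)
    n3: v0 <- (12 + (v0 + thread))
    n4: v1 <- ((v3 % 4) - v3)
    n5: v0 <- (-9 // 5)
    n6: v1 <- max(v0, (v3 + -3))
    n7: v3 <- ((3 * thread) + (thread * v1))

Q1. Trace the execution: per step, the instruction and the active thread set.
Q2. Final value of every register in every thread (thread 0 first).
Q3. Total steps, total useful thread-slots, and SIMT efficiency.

step 0: v1 <- ((v1 + v0) * (v0 - v0)) 0xffff
step 1: v0 <- max((v1 // 3), v3)     0xffff
step 2: v0 <- (12 + (v0 + thread))   0xffff
step 3: v1 <- ((v3 % 4) - v3)        0xffff
step 4: v0 <- (-9 // 5)              0xffff
step 5: v1 <- max(v0, (v3 + -3))     0xffff
step 6: v3 <- ((3 * thread) + (thread * v1)) 0xffff

Answer: 7 steps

v1: -2,-2,-1,0,1,2,3,4,5,6,7,8,9,10,11,12
v3: 0,1,4,9,16,25,36,49,64,81,100,121,144,169,196,225
v0: -2,-2,-2,-2,-2,-2,-2,-2,-2,-2,-2,-2,-2,-2,-2,-2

steps = 7; useful = 112; efficiency = 112/112 = 1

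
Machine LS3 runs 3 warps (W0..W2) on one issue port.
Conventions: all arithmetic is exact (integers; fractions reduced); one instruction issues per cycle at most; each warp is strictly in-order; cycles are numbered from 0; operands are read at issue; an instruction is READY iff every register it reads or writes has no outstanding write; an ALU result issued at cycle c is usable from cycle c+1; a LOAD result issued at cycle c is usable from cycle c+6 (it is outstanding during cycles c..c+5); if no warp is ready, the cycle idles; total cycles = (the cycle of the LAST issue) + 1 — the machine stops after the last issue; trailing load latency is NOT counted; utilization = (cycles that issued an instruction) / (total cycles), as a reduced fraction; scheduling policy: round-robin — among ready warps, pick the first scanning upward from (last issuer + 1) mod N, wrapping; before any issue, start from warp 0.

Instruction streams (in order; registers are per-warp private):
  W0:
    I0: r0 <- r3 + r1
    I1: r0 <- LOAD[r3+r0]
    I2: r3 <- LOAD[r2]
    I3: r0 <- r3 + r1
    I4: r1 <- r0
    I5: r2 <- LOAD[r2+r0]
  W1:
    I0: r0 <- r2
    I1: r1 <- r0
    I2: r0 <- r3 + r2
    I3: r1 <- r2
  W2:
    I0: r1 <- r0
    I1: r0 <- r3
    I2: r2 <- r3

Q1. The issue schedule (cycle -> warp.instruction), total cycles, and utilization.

cycle 0: W0.I0
cycle 1: W1.I0
cycle 2: W2.I0
cycle 3: W0.I1
cycle 4: W1.I1
cycle 5: W2.I1
cycle 6: W0.I2
cycle 7: W1.I2
cycle 8: W2.I2
cycle 9: W1.I3
cycle 10: idle
cycle 11: idle
cycle 12: W0.I3
cycle 13: W0.I4
cycle 14: W0.I5

Answer: 15 cycles, utilization 13/15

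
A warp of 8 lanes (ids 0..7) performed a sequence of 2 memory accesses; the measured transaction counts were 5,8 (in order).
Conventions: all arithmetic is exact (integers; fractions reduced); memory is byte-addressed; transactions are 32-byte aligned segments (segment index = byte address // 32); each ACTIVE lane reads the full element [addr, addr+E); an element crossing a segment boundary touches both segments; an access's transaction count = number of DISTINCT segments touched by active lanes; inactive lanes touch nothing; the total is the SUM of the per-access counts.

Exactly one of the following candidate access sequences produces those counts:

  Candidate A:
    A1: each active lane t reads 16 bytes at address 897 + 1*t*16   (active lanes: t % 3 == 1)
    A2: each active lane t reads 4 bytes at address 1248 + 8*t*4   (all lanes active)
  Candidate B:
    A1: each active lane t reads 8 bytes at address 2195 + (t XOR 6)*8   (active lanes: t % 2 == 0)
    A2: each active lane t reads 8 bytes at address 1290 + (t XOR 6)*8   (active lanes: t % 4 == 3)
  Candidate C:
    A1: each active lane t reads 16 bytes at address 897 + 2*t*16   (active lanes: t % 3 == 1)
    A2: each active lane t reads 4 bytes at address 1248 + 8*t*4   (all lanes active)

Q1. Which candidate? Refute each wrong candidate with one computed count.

B: A1 gives 3 transactions, not 5
C: A1 gives 3 transactions, not 5
A: all counts match (5,8)

Answer: A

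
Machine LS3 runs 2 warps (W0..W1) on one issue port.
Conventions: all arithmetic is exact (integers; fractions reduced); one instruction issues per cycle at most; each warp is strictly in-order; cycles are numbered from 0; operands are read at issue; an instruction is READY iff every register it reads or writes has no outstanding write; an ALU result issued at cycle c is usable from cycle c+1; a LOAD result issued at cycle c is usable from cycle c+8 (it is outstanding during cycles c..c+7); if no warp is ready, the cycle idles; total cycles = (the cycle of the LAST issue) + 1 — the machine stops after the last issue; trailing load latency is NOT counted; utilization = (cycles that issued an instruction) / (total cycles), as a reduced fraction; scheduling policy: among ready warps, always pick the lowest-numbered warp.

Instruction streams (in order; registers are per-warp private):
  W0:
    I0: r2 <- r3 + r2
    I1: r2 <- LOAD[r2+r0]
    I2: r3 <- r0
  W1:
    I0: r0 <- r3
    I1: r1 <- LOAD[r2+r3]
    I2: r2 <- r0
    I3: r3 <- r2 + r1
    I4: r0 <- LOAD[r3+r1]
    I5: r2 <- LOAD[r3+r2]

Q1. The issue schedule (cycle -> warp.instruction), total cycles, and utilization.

cycle 0: W0.I0
cycle 1: W0.I1
cycle 2: W0.I2
cycle 3: W1.I0
cycle 4: W1.I1
cycle 5: W1.I2
cycle 6: idle
cycle 7: idle
cycle 8: idle
cycle 9: idle
cycle 10: idle
cycle 11: idle
cycle 12: W1.I3
cycle 13: W1.I4
cycle 14: W1.I5

Answer: 15 cycles, utilization 3/5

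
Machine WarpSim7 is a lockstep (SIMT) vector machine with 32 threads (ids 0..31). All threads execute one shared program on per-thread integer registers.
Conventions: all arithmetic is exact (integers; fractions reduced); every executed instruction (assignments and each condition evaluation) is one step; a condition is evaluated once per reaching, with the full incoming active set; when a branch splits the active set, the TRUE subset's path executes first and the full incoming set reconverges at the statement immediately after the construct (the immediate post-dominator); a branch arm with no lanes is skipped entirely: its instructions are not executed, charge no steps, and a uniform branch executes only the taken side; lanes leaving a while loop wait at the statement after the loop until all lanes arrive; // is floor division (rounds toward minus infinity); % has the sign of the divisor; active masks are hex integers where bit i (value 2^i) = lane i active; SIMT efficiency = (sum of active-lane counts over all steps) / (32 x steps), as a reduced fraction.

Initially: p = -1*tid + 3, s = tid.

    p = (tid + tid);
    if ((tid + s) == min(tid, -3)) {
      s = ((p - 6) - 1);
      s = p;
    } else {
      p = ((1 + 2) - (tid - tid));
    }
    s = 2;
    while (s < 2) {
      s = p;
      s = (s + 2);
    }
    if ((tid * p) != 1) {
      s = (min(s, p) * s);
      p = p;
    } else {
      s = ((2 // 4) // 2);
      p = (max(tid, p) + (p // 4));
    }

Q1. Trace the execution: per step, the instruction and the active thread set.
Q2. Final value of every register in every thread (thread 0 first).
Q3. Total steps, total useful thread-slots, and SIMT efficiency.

step 0: p <- (tid + tid)             0xffffffff
step 1: eval ((tid + s) == min(tid, -3)) 0xffffffff
step 2: p <- ((1 + 2) - (tid - tid)) 0xffffffff
step 3: s <- 2                       0xffffffff
step 4: eval (s < 2)                 0xffffffff
step 5: eval ((tid * p) != 1)        0xffffffff
step 6: s <- (min(s, p) * s)         0xffffffff
step 7: p <- p                       0xffffffff

Answer: 8 steps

p: 3,3,3,3,3,3,3,3,3,3,3,3,3,3,3,3,3,3,3,3,3,3,3,3,3,3,3,3,3,3,3,3
s: 4,4,4,4,4,4,4,4,4,4,4,4,4,4,4,4,4,4,4,4,4,4,4,4,4,4,4,4,4,4,4,4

steps = 8; useful = 256; efficiency = 256/256 = 1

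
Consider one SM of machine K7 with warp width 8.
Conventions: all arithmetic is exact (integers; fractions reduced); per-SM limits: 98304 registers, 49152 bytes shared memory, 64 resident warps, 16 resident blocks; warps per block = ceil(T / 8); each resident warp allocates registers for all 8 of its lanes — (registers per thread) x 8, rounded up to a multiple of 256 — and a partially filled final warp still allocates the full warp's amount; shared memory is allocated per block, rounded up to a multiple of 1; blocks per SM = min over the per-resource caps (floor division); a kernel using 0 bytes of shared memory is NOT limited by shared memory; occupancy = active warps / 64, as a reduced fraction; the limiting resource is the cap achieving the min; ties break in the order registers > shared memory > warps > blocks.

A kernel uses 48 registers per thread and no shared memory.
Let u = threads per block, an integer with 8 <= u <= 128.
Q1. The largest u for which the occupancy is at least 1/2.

Answer: u = 128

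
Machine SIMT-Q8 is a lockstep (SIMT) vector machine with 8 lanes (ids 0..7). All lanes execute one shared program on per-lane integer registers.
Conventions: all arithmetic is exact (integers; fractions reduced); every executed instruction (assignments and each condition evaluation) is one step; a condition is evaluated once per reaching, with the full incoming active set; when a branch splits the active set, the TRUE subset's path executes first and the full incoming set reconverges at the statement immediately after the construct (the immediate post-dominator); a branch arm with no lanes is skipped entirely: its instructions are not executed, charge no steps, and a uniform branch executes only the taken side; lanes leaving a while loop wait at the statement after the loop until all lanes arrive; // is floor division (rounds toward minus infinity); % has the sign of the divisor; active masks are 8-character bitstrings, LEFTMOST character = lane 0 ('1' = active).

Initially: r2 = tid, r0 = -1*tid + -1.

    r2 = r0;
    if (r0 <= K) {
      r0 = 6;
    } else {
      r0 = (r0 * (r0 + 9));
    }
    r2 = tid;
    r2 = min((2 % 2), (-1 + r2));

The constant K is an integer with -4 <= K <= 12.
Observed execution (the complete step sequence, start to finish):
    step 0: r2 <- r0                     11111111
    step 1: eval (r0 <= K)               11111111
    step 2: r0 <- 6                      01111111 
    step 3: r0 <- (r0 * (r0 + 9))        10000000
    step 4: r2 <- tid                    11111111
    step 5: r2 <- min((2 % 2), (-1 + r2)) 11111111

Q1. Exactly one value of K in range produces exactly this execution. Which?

Answer: K = -2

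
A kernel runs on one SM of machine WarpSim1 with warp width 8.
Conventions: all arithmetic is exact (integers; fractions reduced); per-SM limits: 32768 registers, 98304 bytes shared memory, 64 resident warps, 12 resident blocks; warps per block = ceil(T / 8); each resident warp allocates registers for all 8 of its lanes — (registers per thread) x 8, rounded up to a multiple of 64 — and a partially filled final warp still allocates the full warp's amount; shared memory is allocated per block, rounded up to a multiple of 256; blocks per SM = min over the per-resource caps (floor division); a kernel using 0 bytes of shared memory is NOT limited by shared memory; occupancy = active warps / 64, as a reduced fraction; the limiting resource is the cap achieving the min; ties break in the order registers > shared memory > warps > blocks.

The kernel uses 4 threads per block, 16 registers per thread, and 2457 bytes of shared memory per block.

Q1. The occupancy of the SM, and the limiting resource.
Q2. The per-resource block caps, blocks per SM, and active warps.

Answer: occupancy 3/16, limited by blocks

registers: 256 blocks
shared memory: 38 blocks
warps: 64 blocks
blocks: 12 blocks

Answer: 12 blocks, 12 active warps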